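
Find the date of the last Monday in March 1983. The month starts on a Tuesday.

March 28, 1983

March 1983 begins on a Tuesday, so the first Monday is March 7 (6 days later).
March 1983 has 31 days. Adding weeks: 7, 14, 21, 28 — the last one ≤ 31 is the 28th.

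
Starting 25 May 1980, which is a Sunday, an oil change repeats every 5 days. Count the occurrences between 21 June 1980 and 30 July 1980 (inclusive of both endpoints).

Occurrences land 5·i days after 25 May 1980 for i = 0, 1, 2, …
21 June 1980 is 27 days after the start; 27 ÷ 5 = 5 remainder 2; since the remainder is 2, round up to i = 6. First occurrence in the window: #7 on 24 June 1980 (6×5 = 30 days in).
30 July 1980 is 66 days after the start; 66 ÷ 5 = 13 remainder 1. Last occurrence in the window: #14 on 29 July 1980.
Occurrences #7 through #14: 8 in total.

8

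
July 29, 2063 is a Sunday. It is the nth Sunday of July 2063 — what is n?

5th

Day 29 falls in week ⌈29/7⌉ of the month.
Days 1–7 hold the 1st Sunday, 8–14 the 2nd, 15–21 the 3rd, 22–28 the 4th, 29–31 the 5th.
29 is in the range for the 5th.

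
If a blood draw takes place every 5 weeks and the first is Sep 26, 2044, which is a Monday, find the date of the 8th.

The 8th occurrence is 7 intervals after the first: 7 × 35 = 245 days after Sep 26, 2044.
Sep has 30 days — 4 days to the end of Sep leaves 241.
Oct has 31 days (210 left).
Nov has 30 days (180 left).
Dec has 31 days (149 left).
Jan has 31 days (118 left).
Feb has 28 days (90 left).
Mar has 31 days (59 left).
Apr has 30 days (29 left).
29 days into May → May 29, 2045.

May 29, 2045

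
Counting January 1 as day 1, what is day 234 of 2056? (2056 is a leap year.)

Aug 21, 2056

Jan has 31 days (234 − 31 = 203 remain).
Feb has 29 days (203 − 29 = 174 remain).
Mar has 31 days (174 − 31 = 143 remain).
Apr has 30 days (143 − 30 = 113 remain).
May has 31 days (113 − 31 = 82 remain).
Jun has 30 days (82 − 30 = 52 remain).
Jul has 31 days (52 − 31 = 21 remain).
21 into Aug → Aug 21.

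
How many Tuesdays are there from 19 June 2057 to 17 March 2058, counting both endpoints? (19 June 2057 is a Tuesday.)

19 June 2057 is a Tuesday; the first Tuesday on or after it is 19 June 2057.
From 19 June 2057 to 17 March 2058: 11 + 31 + 31 + 30 + 31 + 30 + 31 + 31 + 28 + 17 = 271 days (rest of June, July, August, September, October, November, December, January, February, March).
271 ÷ 7 = 38 full weeks with remainder 5, so 38 more Tuesdays after the first → 39.

39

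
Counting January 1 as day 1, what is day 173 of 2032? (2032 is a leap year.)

January has 31 days (173 − 31 = 142 remain).
February has 29 days (142 − 29 = 113 remain).
March has 31 days (113 − 31 = 82 remain).
April has 30 days (82 − 30 = 52 remain).
May has 31 days (52 − 31 = 21 remain).
21 into June → June 21.

21 June 2032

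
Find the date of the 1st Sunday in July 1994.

July 3, 1994

The first Sunday of July 1994 is July 3.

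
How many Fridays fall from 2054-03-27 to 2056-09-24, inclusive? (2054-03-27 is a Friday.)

131

2054-03-27 is a Friday; the first Friday on or after it is 2054-03-27.
From 2054-03-27 to 2056-09-24: 279 + 365 + 268 = 912 days (rest of 2054, 2055, to 2056-09-24 in 2056).
912 ÷ 7 = 130 full weeks with remainder 2, so 130 more Fridays after the first → 131.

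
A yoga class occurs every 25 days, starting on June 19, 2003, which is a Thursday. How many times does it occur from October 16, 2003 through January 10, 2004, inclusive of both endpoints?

Occurrences land 25·i days after June 19, 2003 for i = 0, 1, 2, …
October 16, 2003 is 119 days after the start; 119 ÷ 25 = 4 remainder 19; since the remainder is 19, round up to i = 5. First occurrence in the window: #6 on October 22, 2003 (5×25 = 125 days in).
January 10, 2004 is 205 days after the start; 205 ÷ 25 = 8 remainder 5. Last occurrence in the window: #9 on January 5, 2004.
Occurrences #6 through #9: 4 in total.

4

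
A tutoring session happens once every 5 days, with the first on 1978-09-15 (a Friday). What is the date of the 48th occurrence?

The 48th occurrence is 47 intervals after the first: 47 × 5 = 235 days after 1978-09-15.
September has 30 days — 15 days to the end of September leaves 220.
October has 31 days (189 left).
November has 30 days (159 left).
December has 31 days (128 left).
January has 31 days (97 left).
February has 28 days (69 left).
March has 31 days (38 left).
April has 30 days (8 left).
8 days into May → 1979-05-08.

1979-05-08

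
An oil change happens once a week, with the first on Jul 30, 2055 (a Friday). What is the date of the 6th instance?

The 6th occurrence is 5 intervals after the first: 5 × 7 = 35 days after Jul 30, 2055.
Jul has 31 days — 1 day to the end of Jul leaves 34.
Aug has 31 days (3 left).
3 days into Sep → Sep 3, 2055.

Sep 3, 2055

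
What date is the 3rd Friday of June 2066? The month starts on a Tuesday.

June 18, 2066

June 2066 begins on a Tuesday, so the first Friday is June 4 (3 days later).
The 3rd Friday is 2 weeks later: 4 + 14 = 18.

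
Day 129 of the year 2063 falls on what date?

January has 31 days (129 − 31 = 98 remain).
February has 28 days (98 − 28 = 70 remain).
March has 31 days (70 − 31 = 39 remain).
April has 30 days (39 − 30 = 9 remain).
9 into May → May 9.

2063-05-09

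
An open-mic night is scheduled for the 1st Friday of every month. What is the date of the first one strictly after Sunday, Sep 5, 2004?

Sep 2004 starts on a Wednesday, so its 1st Friday is Sep 3, 2004 (2 days in).
That is not after Sep 5, 2004, so look at Oct 2004.
Oct 2004 starts on a Friday, so its 1st Friday is Oct 1, 2004.

Oct 1, 2004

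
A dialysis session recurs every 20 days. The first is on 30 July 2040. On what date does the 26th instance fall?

12 December 2041

The 26th occurrence is 25 intervals after the first: 25 × 20 = 500 days after 30 July 2040.
July has 31 days — 1 day to the end of July leaves 499.
From end of July to end of 2040 is 153 days (346 left).
January has 31 days (315 left).
February has 28 days (287 left).
March has 31 days (256 left).
April has 30 days (226 left).
May has 31 days (195 left).
June has 30 days (165 left).
July has 31 days (134 left).
August has 31 days (103 left).
September has 30 days (73 left).
October has 31 days (42 left).
November has 30 days (12 left).
12 days into December → 12 December 2041.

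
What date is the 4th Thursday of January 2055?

January 2055 begins on a Friday, so the first Thursday is January 7 (6 days later).
The 4th Thursday is 3 weeks later: 7 + 21 = 28.

2055-01-28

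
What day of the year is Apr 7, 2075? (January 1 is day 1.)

97

Days in months before Apr: 31 + 28 + 31 = 90.
Plus 7 days into Apr → day 97.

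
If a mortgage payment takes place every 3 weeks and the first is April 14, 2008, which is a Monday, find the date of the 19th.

April 27, 2009

The 19th occurrence is 18 intervals after the first: 18 × 21 = 378 days after April 14, 2008.
April has 30 days — 16 days to the end of April leaves 362.
May has 31 days (331 left).
June has 30 days (301 left).
July has 31 days (270 left).
August has 31 days (239 left).
September has 30 days (209 left).
October has 31 days (178 left).
November has 30 days (148 left).
December has 31 days (117 left).
January has 31 days (86 left).
February has 28 days (58 left).
March has 31 days (27 left).
27 days into April → April 27, 2009.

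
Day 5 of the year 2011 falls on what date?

5 into January → January 5.

January 5, 2011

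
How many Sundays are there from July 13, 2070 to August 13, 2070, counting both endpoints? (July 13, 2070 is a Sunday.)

5

July 13, 2070 is a Sunday; the first Sunday on or after it is July 13, 2070.
From July 13, 2070 to August 13, 2070: 18 + 13 = 31 days (rest of July, August).
31 ÷ 7 = 4 full weeks with remainder 3, so 4 more Sundays after the first → 5.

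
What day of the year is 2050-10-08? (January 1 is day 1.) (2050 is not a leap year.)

Days in months before October: 31 + 28 + 31 + 30 + 31 + 30 + 31 + 31 + 30 = 273.
Plus 8 days into October → day 281.

281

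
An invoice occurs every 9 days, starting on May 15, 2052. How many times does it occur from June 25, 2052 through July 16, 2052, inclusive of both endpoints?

2

Occurrences land 9·i days after May 15, 2052 for i = 0, 1, 2, …
June 25, 2052 is 41 days after the start; 41 ÷ 9 = 4 remainder 5; since the remainder is 5, round up to i = 5. First occurrence in the window: #6 on June 29, 2052 (5×9 = 45 days in).
July 16, 2052 is 62 days after the start; 62 ÷ 9 = 6 remainder 8. Last occurrence in the window: #7 on July 8, 2052.
Occurrences #6 through #7: 2 in total.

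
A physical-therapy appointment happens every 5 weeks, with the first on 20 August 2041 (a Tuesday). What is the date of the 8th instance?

22 April 2042

The 8th occurrence is 7 intervals after the first: 7 × 35 = 245 days after 20 August 2041.
August has 31 days — 11 days to the end of August leaves 234.
September has 30 days (204 left).
October has 31 days (173 left).
November has 30 days (143 left).
December has 31 days (112 left).
January has 31 days (81 left).
February has 28 days (53 left).
March has 31 days (22 left).
22 days into April → 22 April 2042.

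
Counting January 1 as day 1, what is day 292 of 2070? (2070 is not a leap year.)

Jan has 31 days (292 − 31 = 261 remain).
Feb has 28 days (261 − 28 = 233 remain).
Mar has 31 days (233 − 31 = 202 remain).
Apr has 30 days (202 − 30 = 172 remain).
May has 31 days (172 − 31 = 141 remain).
Jun has 30 days (141 − 30 = 111 remain).
Jul has 31 days (111 − 31 = 80 remain).
Aug has 31 days (80 − 31 = 49 remain).
Sep has 30 days (49 − 30 = 19 remain).
19 into Oct → Oct 19.

Oct 19, 2070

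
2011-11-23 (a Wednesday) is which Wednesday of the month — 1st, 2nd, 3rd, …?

4th

Day 23 falls in week ⌈23/7⌉ of the month.
Days 1–7 hold the 1st Wednesday, 8–14 the 2nd, 15–21 the 3rd, 22–28 the 4th, 29–31 the 5th.
23 is in the range for the 4th.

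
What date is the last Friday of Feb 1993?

Feb 1993 begins on a Monday, so the first Friday is Feb 5 (4 days later).
Feb 1993 has 28 days. Adding weeks: 5, 12, 19, 26 — the last one ≤ 28 is the 26th.

Feb 26, 1993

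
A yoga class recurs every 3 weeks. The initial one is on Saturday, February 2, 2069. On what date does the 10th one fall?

The 10th occurrence is 9 intervals after the first: 9 × 21 = 189 days after February 2, 2069.
February has 28 days — 26 days to the end of February leaves 163.
March has 31 days (132 left).
April has 30 days (102 left).
May has 31 days (71 left).
June has 30 days (41 left).
July has 31 days (10 left).
10 days into August → August 10, 2069.

August 10, 2069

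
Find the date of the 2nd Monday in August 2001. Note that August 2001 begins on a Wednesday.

August 2001 begins on a Wednesday, so the first Monday is August 6 (5 days later).
The 2nd Monday is 1 weeks later: 6 + 7 = 13.

August 13, 2001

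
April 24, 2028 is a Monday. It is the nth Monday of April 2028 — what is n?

4th

Day 24 falls in week ⌈24/7⌉ of the month.
Days 1–7 hold the 1st Monday, 8–14 the 2nd, 15–21 the 3rd, 22–28 the 4th, 29–31 the 5th.
24 is in the range for the 4th.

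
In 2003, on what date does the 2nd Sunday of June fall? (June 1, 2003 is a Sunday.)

June 8, 2003

June 2003 begins on a Sunday, so the first Sunday is June 1.
The 2nd Sunday is 1 weeks later: 1 + 7 = 8.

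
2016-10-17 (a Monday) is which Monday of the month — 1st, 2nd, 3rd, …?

3rd

Day 17 falls in week ⌈17/7⌉ of the month.
Days 1–7 hold the 1st Monday, 8–14 the 2nd, 15–21 the 3rd, 22–28 the 4th, 29–31 the 5th.
17 is in the range for the 3rd.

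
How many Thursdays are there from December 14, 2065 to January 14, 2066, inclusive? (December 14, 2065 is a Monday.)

December 14, 2065 is a Monday; the first Thursday on or after it is December 17, 2065 (3 days later).
From December 17, 2065 to January 14, 2066: 14 + 14 = 28 days (rest of December, January).
28 ÷ 7 = 4 full weeks with remainder 0, so 4 more Thursdays after the first → 5.

5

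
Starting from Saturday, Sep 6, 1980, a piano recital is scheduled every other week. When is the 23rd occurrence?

Jul 11, 1981

The 23rd occurrence is 22 intervals after the first: 22 × 14 = 308 days after Sep 6, 1980.
Sep has 30 days — 24 days to the end of Sep leaves 284.
Oct has 31 days (253 left).
Nov has 30 days (223 left).
Dec has 31 days (192 left).
Jan has 31 days (161 left).
Feb has 28 days (133 left).
Mar has 31 days (102 left).
Apr has 30 days (72 left).
May has 31 days (41 left).
Jun has 30 days (11 left).
11 days into Jul → Jul 11, 1981.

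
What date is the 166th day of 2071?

January has 31 days (166 − 31 = 135 remain).
February has 28 days (135 − 28 = 107 remain).
March has 31 days (107 − 31 = 76 remain).
April has 30 days (76 − 30 = 46 remain).
May has 31 days (46 − 31 = 15 remain).
15 into June → June 15.

15 June 2071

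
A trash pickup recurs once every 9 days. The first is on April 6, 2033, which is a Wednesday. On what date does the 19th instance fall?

The 19th occurrence is 18 intervals after the first: 18 × 9 = 162 days after April 6, 2033.
April has 30 days — 24 days to the end of April leaves 138.
May has 31 days (107 left).
June has 30 days (77 left).
July has 31 days (46 left).
August has 31 days (15 left).
15 days into September → September 15, 2033.

September 15, 2033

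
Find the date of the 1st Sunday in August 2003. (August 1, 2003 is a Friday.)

3 August 2003

August 2003 begins on a Friday, so the first Sunday is August 3 (2 days later).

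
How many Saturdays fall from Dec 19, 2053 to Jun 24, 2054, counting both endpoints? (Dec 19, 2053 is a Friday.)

Dec 19, 2053 is a Friday; the first Saturday on or after it is Dec 20, 2053 (1 day later).
From Dec 20, 2053 to Jun 24, 2054: 11 + 31 + 28 + 31 + 30 + 31 + 24 = 186 days (rest of Dec, Jan, Feb, Mar, Apr, May, Jun).
186 ÷ 7 = 26 full weeks with remainder 4, so 26 more Saturdays after the first → 27.

27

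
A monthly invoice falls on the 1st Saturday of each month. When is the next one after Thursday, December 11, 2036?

January 3, 2037

December 2036 starts on a Monday, so its 1st Saturday is December 6, 2036 (5 days in).
That is not after December 11, 2036, so look at January 2037.
January 2037 starts on a Thursday, so its 1st Saturday is January 3, 2037 (2 days in).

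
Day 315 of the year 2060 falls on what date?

Jan has 31 days (315 − 31 = 284 remain).
Feb has 29 days (284 − 29 = 255 remain).
Mar has 31 days (255 − 31 = 224 remain).
Apr has 30 days (224 − 30 = 194 remain).
May has 31 days (194 − 31 = 163 remain).
Jun has 30 days (163 − 30 = 133 remain).
Jul has 31 days (133 − 31 = 102 remain).
Aug has 31 days (102 − 31 = 71 remain).
Sep has 30 days (71 − 30 = 41 remain).
Oct has 31 days (41 − 31 = 10 remain).
10 into Nov → Nov 10.

Nov 10, 2060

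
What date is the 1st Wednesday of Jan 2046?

Jan 3, 2046

The first Wednesday of Jan 2046 is Jan 3.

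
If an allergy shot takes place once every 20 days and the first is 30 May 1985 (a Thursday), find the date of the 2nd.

The 2nd occurrence is 1 interval after the first: 1 × 20 = 20 days after 30 May 1985.
May has 31 days — 1 day to the end of May leaves 19.
19 days into June → 19 June 1985.

19 June 1985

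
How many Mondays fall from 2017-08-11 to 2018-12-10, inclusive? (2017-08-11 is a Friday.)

2017-08-11 is a Friday; the first Monday on or after it is 2017-08-14 (3 days later).
From 2017-08-14 to 2018-12-10: 139 + 344 = 483 days (rest of 2017, to 2018-12-10 in 2018).
483 ÷ 7 = 69 full weeks with remainder 0, so 69 more Mondays after the first → 70.

70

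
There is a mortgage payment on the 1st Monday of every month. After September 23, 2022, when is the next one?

September 2022 starts on a Thursday, so its 1st Monday is September 5, 2022 (4 days in).
That is not after September 23, 2022, so look at October 2022.
October 2022 starts on a Saturday, so its 1st Monday is October 3, 2022 (2 days in).

October 3, 2022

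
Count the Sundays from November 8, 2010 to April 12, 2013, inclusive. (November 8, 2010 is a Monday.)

126

November 8, 2010 is a Monday; the first Sunday on or after it is November 14, 2010 (6 days later).
From November 14, 2010 to April 12, 2013: 47 + 365 + 366 + 102 = 880 days (rest of 2010, 2011, 2012, to April 12, 2013 in 2013).
880 ÷ 7 = 125 full weeks with remainder 5, so 125 more Sundays after the first → 126.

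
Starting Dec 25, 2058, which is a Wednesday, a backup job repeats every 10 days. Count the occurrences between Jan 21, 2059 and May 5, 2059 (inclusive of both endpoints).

11

Occurrences land 10·i days after Dec 25, 2058 for i = 0, 1, 2, …
Jan 21, 2059 is 27 days after the start; 27 ÷ 10 = 2 remainder 7; since the remainder is 7, round up to i = 3. First occurrence in the window: #4 on Jan 24, 2059 (3×10 = 30 days in).
May 5, 2059 is 131 days after the start; 131 ÷ 10 = 13 remainder 1. Last occurrence in the window: #14 on May 4, 2059.
Occurrences #4 through #14: 11 in total.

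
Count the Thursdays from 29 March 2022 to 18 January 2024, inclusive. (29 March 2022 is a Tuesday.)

95

29 March 2022 is a Tuesday; the first Thursday on or after it is 31 March 2022 (2 days later).
From 31 March 2022 to 18 January 2024: 275 + 365 + 18 = 658 days (rest of 2022, 2023, to 18 January 2024 in 2024).
658 ÷ 7 = 94 full weeks with remainder 0, so 94 more Thursdays after the first → 95.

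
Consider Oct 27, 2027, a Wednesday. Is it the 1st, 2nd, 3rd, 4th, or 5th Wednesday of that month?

Day 27 falls in week ⌈27/7⌉ of the month.
Days 1–7 hold the 1st Wednesday, 8–14 the 2nd, 15–21 the 3rd, 22–28 the 4th, 29–31 the 5th.
27 is in the range for the 4th.

4th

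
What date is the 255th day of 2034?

January has 31 days (255 − 31 = 224 remain).
February has 28 days (224 − 28 = 196 remain).
March has 31 days (196 − 31 = 165 remain).
April has 30 days (165 − 30 = 135 remain).
May has 31 days (135 − 31 = 104 remain).
June has 30 days (104 − 30 = 74 remain).
July has 31 days (74 − 31 = 43 remain).
August has 31 days (43 − 31 = 12 remain).
12 into September → September 12.

12 September 2034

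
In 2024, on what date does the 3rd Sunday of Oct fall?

Oct 20, 2024

The first Sunday of Oct 2024 is Oct 6.
The 3rd Sunday is 2 weeks later: 6 + 14 = 20.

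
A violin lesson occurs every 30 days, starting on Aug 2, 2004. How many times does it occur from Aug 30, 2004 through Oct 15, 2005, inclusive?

14

Occurrences land 30·i days after Aug 2, 2004 for i = 0, 1, 2, …
Aug 30, 2004 is 28 days after the start; 28 ÷ 30 = 0 remainder 28; since the remainder is 28, round up to i = 1. First occurrence in the window: #2 on Sep 1, 2004 (1×30 = 30 days in).
Oct 15, 2005 is 439 days after the start; 439 ÷ 30 = 14 remainder 19. Last occurrence in the window: #15 on Sep 26, 2005.
Occurrences #2 through #15: 14 in total.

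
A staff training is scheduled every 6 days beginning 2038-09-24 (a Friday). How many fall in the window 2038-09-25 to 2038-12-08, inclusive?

Occurrences land 6·i days after 2038-09-24 for i = 0, 1, 2, …
2038-09-25 is 1 day after the start; 1 ÷ 6 = 0 remainder 1; since the remainder is 1, round up to i = 1. First occurrence in the window: #2 on 2038-09-30 (1×6 = 6 days in).
2038-12-08 is 75 days after the start; 75 ÷ 6 = 12 remainder 3. Last occurrence in the window: #13 on 2038-12-05.
Occurrences #2 through #13: 12 in total.

12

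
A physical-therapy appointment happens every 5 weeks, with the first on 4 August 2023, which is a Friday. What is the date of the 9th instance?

10 May 2024

The 9th occurrence is 8 intervals after the first: 8 × 35 = 280 days after 4 August 2023.
August has 31 days — 27 days to the end of August leaves 253.
September has 30 days (223 left).
October has 31 days (192 left).
November has 30 days (162 left).
December has 31 days (131 left).
January has 31 days (100 left).
February has 29 days (71 left).
March has 31 days (40 left).
April has 30 days (10 left).
10 days into May → 10 May 2024.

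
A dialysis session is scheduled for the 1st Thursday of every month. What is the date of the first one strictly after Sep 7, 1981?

Sep 1981 starts on a Tuesday, so its 1st Thursday is Sep 3, 1981 (2 days in).
That is not after Sep 7, 1981, so look at Oct 1981.
Oct 1981 starts on a Thursday, so its 1st Thursday is Oct 1, 1981.

Oct 1, 1981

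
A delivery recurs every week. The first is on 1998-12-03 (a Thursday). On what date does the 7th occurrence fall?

1999-01-14

The 7th occurrence is 6 intervals after the first: 6 × 7 = 42 days after 1998-12-03.
December has 31 days — 28 days to the end of December leaves 14.
14 days into January → 1999-01-14.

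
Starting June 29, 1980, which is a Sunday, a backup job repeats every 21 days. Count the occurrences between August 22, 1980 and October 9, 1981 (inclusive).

Occurrences land 21·i days after June 29, 1980 for i = 0, 1, 2, …
August 22, 1980 is 54 days after the start; 54 ÷ 21 = 2 remainder 12; since the remainder is 12, round up to i = 3. First occurrence in the window: #4 on August 31, 1980 (3×21 = 63 days in).
October 9, 1981 is 467 days after the start; 467 ÷ 21 = 22 remainder 5. Last occurrence in the window: #23 on October 4, 1981.
Occurrences #4 through #23: 20 in total.

20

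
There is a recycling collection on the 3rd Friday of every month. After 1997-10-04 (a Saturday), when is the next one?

1997-10-17

October 1997 starts on a Wednesday; its first Friday is the 3rd, so the 3rd Friday is the 17th — 1997-10-17.
1997-10-17 is after 1997-10-04, so that is the next one.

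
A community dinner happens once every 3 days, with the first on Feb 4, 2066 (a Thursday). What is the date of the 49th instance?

The 49th occurrence is 48 intervals after the first: 48 × 3 = 144 days after Feb 4, 2066.
Feb has 28 days — 24 days to the end of Feb leaves 120.
Mar has 31 days (89 left).
Apr has 30 days (59 left).
May has 31 days (28 left).
28 days into Jun → Jun 28, 2066.

Jun 28, 2066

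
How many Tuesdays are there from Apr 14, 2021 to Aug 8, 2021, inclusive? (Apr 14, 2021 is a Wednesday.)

16

Apr 14, 2021 is a Wednesday; the first Tuesday on or after it is Apr 20, 2021 (6 days later).
From Apr 20, 2021 to Aug 8, 2021: 10 + 31 + 30 + 31 + 8 = 110 days (rest of Apr, May, Jun, Jul, Aug).
110 ÷ 7 = 15 full weeks with remainder 5, so 15 more Tuesdays after the first → 16.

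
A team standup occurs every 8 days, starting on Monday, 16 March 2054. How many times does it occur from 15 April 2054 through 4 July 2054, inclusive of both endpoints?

10

Occurrences land 8·i days after 16 March 2054 for i = 0, 1, 2, …
15 April 2054 is 30 days after the start; 30 ÷ 8 = 3 remainder 6; since the remainder is 6, round up to i = 4. First occurrence in the window: #5 on 17 April 2054 (4×8 = 32 days in).
4 July 2054 is 110 days after the start; 110 ÷ 8 = 13 remainder 6. Last occurrence in the window: #14 on 28 June 2054.
Occurrences #5 through #14: 10 in total.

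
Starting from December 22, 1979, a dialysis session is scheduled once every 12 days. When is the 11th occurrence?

April 20, 1980

The 11th occurrence is 10 intervals after the first: 10 × 12 = 120 days after December 22, 1979.
December has 31 days — 9 days to the end of December leaves 111.
January has 31 days (80 left).
February has 29 days (51 left).
March has 31 days (20 left).
20 days into April → April 20, 1980.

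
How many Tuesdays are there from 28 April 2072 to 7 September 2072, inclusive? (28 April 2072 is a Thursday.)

28 April 2072 is a Thursday; the first Tuesday on or after it is 3 May 2072 (5 days later).
From 3 May 2072 to 7 September 2072: 28 + 30 + 31 + 31 + 7 = 127 days (rest of May, June, July, August, September).
127 ÷ 7 = 18 full weeks with remainder 1, so 18 more Tuesdays after the first → 19.

19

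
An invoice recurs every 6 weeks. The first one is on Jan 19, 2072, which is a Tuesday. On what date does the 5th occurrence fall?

Jul 5, 2072

The 5th occurrence is 4 intervals after the first: 4 × 42 = 168 days after Jan 19, 2072.
Jan has 31 days — 12 days to the end of Jan leaves 156.
Feb has 29 days (127 left).
Mar has 31 days (96 left).
Apr has 30 days (66 left).
May has 31 days (35 left).
Jun has 30 days (5 left).
5 days into Jul → Jul 5, 2072.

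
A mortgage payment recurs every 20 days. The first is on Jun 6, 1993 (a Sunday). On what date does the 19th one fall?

Jun 1, 1994

The 19th occurrence is 18 intervals after the first: 18 × 20 = 360 days after Jun 6, 1993.
Jun has 30 days — 24 days to the end of Jun leaves 336.
Jul has 31 days (305 left).
Aug has 31 days (274 left).
Sep has 30 days (244 left).
Oct has 31 days (213 left).
Nov has 30 days (183 left).
Dec has 31 days (152 left).
Jan has 31 days (121 left).
Feb has 28 days (93 left).
Mar has 31 days (62 left).
Apr has 30 days (32 left).
May has 31 days (1 left).
1 day into Jun → Jun 1, 1994.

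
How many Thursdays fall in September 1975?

4

1 September 1975 is a Monday; the first Thursday on or after it is 4 September 1975 (3 days later).
From 4 September 1975 to 30 September 1975 is 30 − 4 = 26 days.
26 ÷ 7 = 3 full weeks with remainder 5, so 3 more Thursdays after the first → 4.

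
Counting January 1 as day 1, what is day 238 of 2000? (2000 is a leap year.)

Jan has 31 days (238 − 31 = 207 remain).
Feb has 29 days (207 − 29 = 178 remain).
Mar has 31 days (178 − 31 = 147 remain).
Apr has 30 days (147 − 30 = 117 remain).
May has 31 days (117 − 31 = 86 remain).
Jun has 30 days (86 − 30 = 56 remain).
Jul has 31 days (56 − 31 = 25 remain).
25 into Aug → Aug 25.

Aug 25, 2000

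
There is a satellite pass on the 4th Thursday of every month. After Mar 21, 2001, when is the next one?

Mar 22, 2001

Mar 2001 starts on a Thursday; its first Thursday is the 1st, so the 4th Thursday is the 22nd — Mar 22, 2001.
Mar 22, 2001 is after Mar 21, 2001, so that is the next one.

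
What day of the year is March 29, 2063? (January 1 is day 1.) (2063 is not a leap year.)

Days in months before March: 31 + 28 = 59.
Plus 29 days into March → day 88.

88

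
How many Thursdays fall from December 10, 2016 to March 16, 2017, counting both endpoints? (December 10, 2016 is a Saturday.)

14

December 10, 2016 is a Saturday; the first Thursday on or after it is December 15, 2016 (5 days later).
From December 15, 2016 to March 16, 2017: 16 + 31 + 28 + 16 = 91 days (rest of December, January, February, March).
91 ÷ 7 = 13 full weeks with remainder 0, so 13 more Thursdays after the first → 14.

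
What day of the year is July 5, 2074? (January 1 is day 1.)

186

Days in months before July: 31 + 28 + 31 + 30 + 31 + 30 = 181.
Plus 5 days into July → day 186.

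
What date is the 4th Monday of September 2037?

2037-09-28

The first Monday of September 2037 is September 7.
The 4th Monday is 3 weeks later: 7 + 21 = 28.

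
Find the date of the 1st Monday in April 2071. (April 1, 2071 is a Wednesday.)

2071-04-06

April 2071 begins on a Wednesday, so the first Monday is April 6 (5 days later).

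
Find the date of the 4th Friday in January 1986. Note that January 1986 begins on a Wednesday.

January 1986 begins on a Wednesday, so the first Friday is January 3 (2 days later).
The 4th Friday is 3 weeks later: 3 + 21 = 24.

1986-01-24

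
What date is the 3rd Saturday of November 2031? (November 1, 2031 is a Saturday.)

November 2031 begins on a Saturday, so the first Saturday is November 1.
The 3rd Saturday is 2 weeks later: 1 + 14 = 15.

15 November 2031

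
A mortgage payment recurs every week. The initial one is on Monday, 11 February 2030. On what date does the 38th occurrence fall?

28 October 2030

The 38th occurrence is 37 intervals after the first: 37 × 7 = 259 days after 11 February 2030.
February has 28 days — 17 days to the end of February leaves 242.
March has 31 days (211 left).
April has 30 days (181 left).
May has 31 days (150 left).
June has 30 days (120 left).
July has 31 days (89 left).
August has 31 days (58 left).
September has 30 days (28 left).
28 days into October → 28 October 2030.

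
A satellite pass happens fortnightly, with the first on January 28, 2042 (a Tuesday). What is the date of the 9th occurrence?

May 20, 2042

The 9th occurrence is 8 intervals after the first: 8 × 14 = 112 days after January 28, 2042.
January has 31 days — 3 days to the end of January leaves 109.
February has 28 days (81 left).
March has 31 days (50 left).
April has 30 days (20 left).
20 days into May → May 20, 2042.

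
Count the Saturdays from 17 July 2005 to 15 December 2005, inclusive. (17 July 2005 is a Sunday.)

21

17 July 2005 is a Sunday; the first Saturday on or after it is 23 July 2005 (6 days later).
From 23 July 2005 to 15 December 2005: 8 + 31 + 30 + 31 + 30 + 15 = 145 days (rest of July, August, September, October, November, December).
145 ÷ 7 = 20 full weeks with remainder 5, so 20 more Saturdays after the first → 21.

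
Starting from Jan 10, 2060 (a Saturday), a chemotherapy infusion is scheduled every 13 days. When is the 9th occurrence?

The 9th occurrence is 8 intervals after the first: 8 × 13 = 104 days after Jan 10, 2060.
Jan has 31 days — 21 days to the end of Jan leaves 83.
Feb has 29 days (54 left).
Mar has 31 days (23 left).
23 days into Apr → Apr 23, 2060.

Apr 23, 2060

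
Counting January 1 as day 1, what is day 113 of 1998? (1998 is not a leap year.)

23 April 1998

January has 31 days (113 − 31 = 82 remain).
February has 28 days (82 − 28 = 54 remain).
March has 31 days (54 − 31 = 23 remain).
23 into April → April 23.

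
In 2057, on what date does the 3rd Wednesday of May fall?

The first Wednesday of May 2057 is May 2.
The 3rd Wednesday is 2 weeks later: 2 + 14 = 16.

May 16, 2057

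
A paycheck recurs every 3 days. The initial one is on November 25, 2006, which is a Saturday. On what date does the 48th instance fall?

April 15, 2007

The 48th occurrence is 47 intervals after the first: 47 × 3 = 141 days after November 25, 2006.
November has 30 days — 5 days to the end of November leaves 136.
December has 31 days (105 left).
January has 31 days (74 left).
February has 28 days (46 left).
March has 31 days (15 left).
15 days into April → April 15, 2007.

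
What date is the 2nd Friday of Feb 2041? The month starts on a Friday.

Feb 8, 2041

Feb 2041 begins on a Friday, so the first Friday is Feb 1.
The 2nd Friday is 1 weeks later: 1 + 7 = 8.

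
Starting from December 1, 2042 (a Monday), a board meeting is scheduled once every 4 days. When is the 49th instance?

June 11, 2043

The 49th occurrence is 48 intervals after the first: 48 × 4 = 192 days after December 1, 2042.
December has 31 days — 30 days to the end of December leaves 162.
January has 31 days (131 left).
February has 28 days (103 left).
March has 31 days (72 left).
April has 30 days (42 left).
May has 31 days (11 left).
11 days into June → June 11, 2043.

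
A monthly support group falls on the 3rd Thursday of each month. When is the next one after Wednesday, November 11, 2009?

November 2009 starts on a Sunday; its first Thursday is the 5th, so the 3rd Thursday is the 19th — November 19, 2009.
November 19, 2009 is after November 11, 2009, so that is the next one.

November 19, 2009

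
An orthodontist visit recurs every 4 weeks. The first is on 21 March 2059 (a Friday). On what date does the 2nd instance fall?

18 April 2059

The 2nd occurrence is 1 interval after the first: 1 × 28 = 28 days after 21 March 2059.
March has 31 days — 10 days to the end of March leaves 18.
18 days into April → 18 April 2059.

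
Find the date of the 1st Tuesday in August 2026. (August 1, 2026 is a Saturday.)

August 2026 begins on a Saturday, so the first Tuesday is August 4 (3 days later).

4 August 2026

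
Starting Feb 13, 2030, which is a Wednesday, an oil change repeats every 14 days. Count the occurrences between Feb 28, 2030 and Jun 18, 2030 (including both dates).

Occurrences land 14·i days after Feb 13, 2030 for i = 0, 1, 2, …
Feb 28, 2030 is 15 days after the start; 15 ÷ 14 = 1 remainder 1; since the remainder is 1, round up to i = 2. First occurrence in the window: #3 on Mar 13, 2030 (2×14 = 28 days in).
Jun 18, 2030 is 125 days after the start; 125 ÷ 14 = 8 remainder 13. Last occurrence in the window: #9 on Jun 5, 2030.
Occurrences #3 through #9: 7 in total.

7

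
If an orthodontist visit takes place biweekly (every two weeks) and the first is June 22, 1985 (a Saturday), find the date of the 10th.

The 10th occurrence is 9 intervals after the first: 9 × 14 = 126 days after June 22, 1985.
June has 30 days — 8 days to the end of June leaves 118.
July has 31 days (87 left).
August has 31 days (56 left).
September has 30 days (26 left).
26 days into October → October 26, 1985.

October 26, 1985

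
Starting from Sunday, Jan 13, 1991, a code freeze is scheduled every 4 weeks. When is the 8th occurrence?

The 8th occurrence is 7 intervals after the first: 7 × 28 = 196 days after Jan 13, 1991.
Jan has 31 days — 18 days to the end of Jan leaves 178.
Feb has 28 days (150 left).
Mar has 31 days (119 left).
Apr has 30 days (89 left).
May has 31 days (58 left).
Jun has 30 days (28 left).
28 days into Jul → Jul 28, 1991.

Jul 28, 1991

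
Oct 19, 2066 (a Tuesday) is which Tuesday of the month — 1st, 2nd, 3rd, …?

3rd

Day 19 falls in week ⌈19/7⌉ of the month.
Days 1–7 hold the 1st Tuesday, 8–14 the 2nd, 15–21 the 3rd, 22–28 the 4th, 29–31 the 5th.
19 is in the range for the 3rd.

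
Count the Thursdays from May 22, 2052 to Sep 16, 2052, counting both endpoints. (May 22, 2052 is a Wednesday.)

17

May 22, 2052 is a Wednesday; the first Thursday on or after it is May 23, 2052 (1 day later).
From May 23, 2052 to Sep 16, 2052: 8 + 30 + 31 + 31 + 16 = 116 days (rest of May, Jun, Jul, Aug, Sep).
116 ÷ 7 = 16 full weeks with remainder 4, so 16 more Thursdays after the first → 17.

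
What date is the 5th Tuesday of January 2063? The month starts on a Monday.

January 30, 2063

January 2063 begins on a Monday, so the first Tuesday is January 2 (1 day later).
The 5th Tuesday is 4 weeks later: 2 + 28 = 30.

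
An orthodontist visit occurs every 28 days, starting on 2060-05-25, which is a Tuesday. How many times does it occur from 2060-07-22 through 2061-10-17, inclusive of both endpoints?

Occurrences land 28·i days after 2060-05-25 for i = 0, 1, 2, …
2060-07-22 is 58 days after the start; 58 ÷ 28 = 2 remainder 2; since the remainder is 2, round up to i = 3. First occurrence in the window: #4 on 2060-08-17 (3×28 = 84 days in).
2061-10-17 is 510 days after the start; 510 ÷ 28 = 18 remainder 6. Last occurrence in the window: #19 on 2061-10-11.
Occurrences #4 through #19: 16 in total.

16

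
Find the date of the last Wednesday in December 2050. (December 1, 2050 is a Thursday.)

December 2050 begins on a Thursday, so the first Wednesday is December 7 (6 days later).
December 2050 has 31 days. Adding weeks: 7, 14, 21, 28 — the last one ≤ 31 is the 28th.

December 28, 2050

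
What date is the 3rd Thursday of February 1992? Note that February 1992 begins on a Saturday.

20 February 1992

February 1992 begins on a Saturday, so the first Thursday is February 6 (5 days later).
The 3rd Thursday is 2 weeks later: 6 + 14 = 20.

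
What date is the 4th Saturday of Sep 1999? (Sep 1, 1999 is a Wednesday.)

Sep 25, 1999

Sep 1999 begins on a Wednesday, so the first Saturday is Sep 4 (3 days later).
The 4th Saturday is 3 weeks later: 4 + 21 = 25.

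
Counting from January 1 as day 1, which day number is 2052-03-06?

Days in months before March: 31 + 29 = 60.
Plus 6 days into March → day 66.

66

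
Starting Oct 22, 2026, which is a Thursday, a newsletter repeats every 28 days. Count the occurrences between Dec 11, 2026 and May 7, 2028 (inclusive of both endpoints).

Occurrences land 28·i days after Oct 22, 2026 for i = 0, 1, 2, …
Dec 11, 2026 is 50 days after the start; 50 ÷ 28 = 1 remainder 22; since the remainder is 22, round up to i = 2. First occurrence in the window: #3 on Dec 17, 2026 (2×28 = 56 days in).
May 7, 2028 is 563 days after the start; 563 ÷ 28 = 20 remainder 3. Last occurrence in the window: #21 on May 4, 2028.
Occurrences #3 through #21: 19 in total.

19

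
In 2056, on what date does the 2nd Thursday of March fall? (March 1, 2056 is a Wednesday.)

9 March 2056

March 2056 begins on a Wednesday, so the first Thursday is March 2 (1 day later).
The 2nd Thursday is 1 weeks later: 2 + 7 = 9.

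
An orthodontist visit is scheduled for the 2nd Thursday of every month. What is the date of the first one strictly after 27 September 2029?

11 October 2029

September 2029 starts on a Saturday; its first Thursday is the 6th, so the 2nd Thursday is the 13th — 13 September 2029.
That is not after 27 September 2029, so look at October 2029.
October 2029 starts on a Monday; its first Thursday is the 4th, so the 2nd Thursday is the 11th — 11 October 2029.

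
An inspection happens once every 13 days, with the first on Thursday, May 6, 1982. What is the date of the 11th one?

Sep 13, 1982

The 11th occurrence is 10 intervals after the first: 10 × 13 = 130 days after May 6, 1982.
May has 31 days — 25 days to the end of May leaves 105.
Jun has 30 days (75 left).
Jul has 31 days (44 left).
Aug has 31 days (13 left).
13 days into Sep → Sep 13, 1982.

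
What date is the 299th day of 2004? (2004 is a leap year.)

January has 31 days (299 − 31 = 268 remain).
February has 29 days (268 − 29 = 239 remain).
March has 31 days (239 − 31 = 208 remain).
April has 30 days (208 − 30 = 178 remain).
May has 31 days (178 − 31 = 147 remain).
June has 30 days (147 − 30 = 117 remain).
July has 31 days (117 − 31 = 86 remain).
August has 31 days (86 − 31 = 55 remain).
September has 30 days (55 − 30 = 25 remain).
25 into October → October 25.

October 25, 2004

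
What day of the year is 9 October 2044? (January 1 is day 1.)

Days in months before October: 31 + 29 + 31 + 30 + 31 + 30 + 31 + 31 + 30 = 274.
Plus 9 days into October → day 283.

283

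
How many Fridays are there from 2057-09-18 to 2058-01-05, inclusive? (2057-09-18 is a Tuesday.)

16

2057-09-18 is a Tuesday; the first Friday on or after it is 2057-09-21 (3 days later).
From 2057-09-21 to 2058-01-05: 9 + 31 + 30 + 31 + 5 = 106 days (rest of September, October, November, December, January).
106 ÷ 7 = 15 full weeks with remainder 1, so 15 more Fridays after the first → 16.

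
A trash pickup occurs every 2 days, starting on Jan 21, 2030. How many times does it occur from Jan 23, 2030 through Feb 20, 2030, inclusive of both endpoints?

Occurrences land 2·i days after Jan 21, 2030 for i = 0, 1, 2, …
Jan 23, 2030 is 2 days after the start; 2 ÷ 2 = 1 remainder 0. First occurrence in the window: #2 on Jan 23, 2030 (1×2 = 2 days in).
Feb 20, 2030 is 30 days after the start; 30 ÷ 2 = 15 remainder 0. Last occurrence in the window: #16 on Feb 20, 2030.
Occurrences #2 through #16: 15 in total.

15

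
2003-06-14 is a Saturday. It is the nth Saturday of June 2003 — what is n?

2nd

Day 14 falls in week ⌈14/7⌉ of the month.
Days 1–7 hold the 1st Saturday, 8–14 the 2nd, 15–21 the 3rd, 22–28 the 4th, 29–31 the 5th.
14 is in the range for the 2nd.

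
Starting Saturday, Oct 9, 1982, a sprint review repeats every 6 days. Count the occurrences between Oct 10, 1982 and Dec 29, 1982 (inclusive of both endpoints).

13

Occurrences land 6·i days after Oct 9, 1982 for i = 0, 1, 2, …
Oct 10, 1982 is 1 day after the start; 1 ÷ 6 = 0 remainder 1; since the remainder is 1, round up to i = 1. First occurrence in the window: #2 on Oct 15, 1982 (1×6 = 6 days in).
Dec 29, 1982 is 81 days after the start; 81 ÷ 6 = 13 remainder 3. Last occurrence in the window: #14 on Dec 26, 1982.
Occurrences #2 through #14: 13 in total.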